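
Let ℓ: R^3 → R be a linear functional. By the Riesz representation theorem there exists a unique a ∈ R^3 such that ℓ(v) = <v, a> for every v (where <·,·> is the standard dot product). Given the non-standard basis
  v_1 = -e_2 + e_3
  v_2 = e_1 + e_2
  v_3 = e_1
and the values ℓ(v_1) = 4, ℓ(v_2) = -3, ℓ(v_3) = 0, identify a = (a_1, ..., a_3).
a = (0, -3, 1)

Write a = (a_1, ..., a_3) in the standard basis. For each basis vector v_i, ℓ(v_i) = <v_i, a> is a linear equation in the a_j's. Collect the n equations into a matrix system V a = ℓ, where row i of V is v_i (expressed in the standard basis). Since V is invertible (lower-triangular with 1s on the diagonal, up to permutation), solve by back-substitution:
  V =
[[0, -1, 1],
 [1, 1, 0],
 [1, 0, 0]]
  V a = (4, -3, 0)
Solving gives a = (0, -3, 1).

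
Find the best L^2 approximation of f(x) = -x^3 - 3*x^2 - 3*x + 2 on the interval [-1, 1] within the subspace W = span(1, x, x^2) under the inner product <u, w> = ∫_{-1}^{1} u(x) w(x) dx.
g(x) = -3*x^2 - 18*x/5 + 2

The best approximation g ∈ W is the orthogonal projection of f onto W. Writing g = a_0 + a_1 x + a_2 x^2, the coefficients solve the normal equations G · a = b where
  G_{ij} = <φ_i, φ_j> and b_i = <f, φ_i>, with φ_0 = 1, φ_1 = x, φ_2 = x^2.
G =
  [2, 0, 2/3]
  [0, 2/3, 0]
  [2/3, 0, 2/5],
b = (2, -12/5, 2/15).
Solving gives a_0 = 2, a_1 = -18/5, a_2 = -3, so
  g(x) = -3*x^2 - 18*x/5 + 2.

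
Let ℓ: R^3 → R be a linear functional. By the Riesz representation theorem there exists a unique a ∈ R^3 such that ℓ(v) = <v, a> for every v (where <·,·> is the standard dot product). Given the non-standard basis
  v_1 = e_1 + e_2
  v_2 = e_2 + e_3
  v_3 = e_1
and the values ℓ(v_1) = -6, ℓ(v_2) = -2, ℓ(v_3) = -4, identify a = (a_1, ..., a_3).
a = (-4, -2, 0)

Write a = (a_1, ..., a_3) in the standard basis. For each basis vector v_i, ℓ(v_i) = <v_i, a> is a linear equation in the a_j's. Collect the n equations into a matrix system V a = ℓ, where row i of V is v_i (expressed in the standard basis). Since V is invertible (lower-triangular with 1s on the diagonal, up to permutation), solve by back-substitution:
  V =
[[1, 1, 0],
 [0, 1, 1],
 [1, 0, 0]]
  V a = (-6, -2, -4)
Solving gives a = (-4, -2, 0).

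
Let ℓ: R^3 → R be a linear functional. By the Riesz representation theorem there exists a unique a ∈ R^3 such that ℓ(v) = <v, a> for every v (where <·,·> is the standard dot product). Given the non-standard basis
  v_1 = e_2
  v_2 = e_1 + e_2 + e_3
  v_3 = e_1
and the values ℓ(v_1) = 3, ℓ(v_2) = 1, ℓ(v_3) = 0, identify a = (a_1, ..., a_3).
a = (0, 3, -2)

Write a = (a_1, ..., a_3) in the standard basis. For each basis vector v_i, ℓ(v_i) = <v_i, a> is a linear equation in the a_j's. Collect the n equations into a matrix system V a = ℓ, where row i of V is v_i (expressed in the standard basis). Since V is invertible (lower-triangular with 1s on the diagonal, up to permutation), solve by back-substitution:
  V =
[[0, 1, 0],
 [1, 1, 1],
 [1, 0, 0]]
  V a = (3, 1, 0)
Solving gives a = (0, 3, -2).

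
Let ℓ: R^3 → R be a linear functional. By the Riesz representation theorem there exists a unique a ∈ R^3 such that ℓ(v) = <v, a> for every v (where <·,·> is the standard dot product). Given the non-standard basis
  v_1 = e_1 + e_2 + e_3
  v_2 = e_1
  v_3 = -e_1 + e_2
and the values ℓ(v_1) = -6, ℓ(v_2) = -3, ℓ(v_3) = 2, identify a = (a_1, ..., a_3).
a = (-3, -1, -2)

Write a = (a_1, ..., a_3) in the standard basis. For each basis vector v_i, ℓ(v_i) = <v_i, a> is a linear equation in the a_j's. Collect the n equations into a matrix system V a = ℓ, where row i of V is v_i (expressed in the standard basis). Since V is invertible (lower-triangular with 1s on the diagonal, up to permutation), solve by back-substitution:
  V =
[[1, 1, 1],
 [1, 0, 0],
 [-1, 1, 0]]
  V a = (-6, -3, 2)
Solving gives a = (-3, -1, -2).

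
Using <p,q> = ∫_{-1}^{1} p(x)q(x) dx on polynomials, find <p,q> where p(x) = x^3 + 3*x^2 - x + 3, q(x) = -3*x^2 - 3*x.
<p,q> = -44/5

Expand the product: p(x)·q(x) = -3*x^5 - 12*x^4 - 6*x^3 - 6*x^2 - 9*x.
∫_{-1}^{1} of each monomial x^k gives [2/(k+1) if k even, 0 if k odd]. Integrating term-by-term (or equivalently evaluating the antiderivative F(x) = -x^6/2 - 12*x^5/5 - 3*x^4/2 - 2*x^3 - 9*x^2/2 at the endpoints):
  F(1) − F(−1) = -109/10 − (-21/10) = -44/5.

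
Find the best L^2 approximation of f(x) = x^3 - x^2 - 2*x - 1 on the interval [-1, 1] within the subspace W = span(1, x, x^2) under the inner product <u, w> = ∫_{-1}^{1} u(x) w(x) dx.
g(x) = -x^2 - 7*x/5 - 1

The best approximation g ∈ W is the orthogonal projection of f onto W. Writing g = a_0 + a_1 x + a_2 x^2, the coefficients solve the normal equations G · a = b where
  G_{ij} = <φ_i, φ_j> and b_i = <f, φ_i>, with φ_0 = 1, φ_1 = x, φ_2 = x^2.
G =
  [2, 0, 2/3]
  [0, 2/3, 0]
  [2/3, 0, 2/5],
b = (-8/3, -14/15, -16/15).
Solving gives a_0 = -1, a_1 = -7/5, a_2 = -1, so
  g(x) = -x^2 - 7*x/5 - 1.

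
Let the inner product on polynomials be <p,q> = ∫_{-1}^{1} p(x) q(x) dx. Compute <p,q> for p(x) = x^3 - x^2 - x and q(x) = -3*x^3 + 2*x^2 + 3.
<p,q> = -86/35

Expand the product: p(x)·q(x) = -3*x^6 + 5*x^5 + x^4 + x^3 - 3*x^2 - 3*x.
∫_{-1}^{1} of each monomial x^k gives [2/(k+1) if k even, 0 if k odd]. Integrating term-by-term (or equivalently evaluating the antiderivative F(x) = -3*x^7/7 + 5*x^6/6 + x^5/5 + x^4/4 - x^3 - 3*x^2/2 at the endpoints):
  F(1) − F(−1) = -691/420 − (341/420) = -86/35.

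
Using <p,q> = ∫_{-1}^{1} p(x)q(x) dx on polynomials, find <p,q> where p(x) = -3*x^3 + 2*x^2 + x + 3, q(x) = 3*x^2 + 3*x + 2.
<p,q> = 322/15

Expand the product: p(x)·q(x) = -9*x^5 - 3*x^4 + 3*x^3 + 16*x^2 + 11*x + 6.
∫_{-1}^{1} of each monomial x^k gives [2/(k+1) if k even, 0 if k odd]. Integrating term-by-term (or equivalently evaluating the antiderivative F(x) = -3*x^6/2 - 3*x^5/5 + 3*x^4/4 + 16*x^3/3 + 11*x^2/2 + 6*x at the endpoints):
  F(1) − F(−1) = 929/60 − (-359/60) = 322/15.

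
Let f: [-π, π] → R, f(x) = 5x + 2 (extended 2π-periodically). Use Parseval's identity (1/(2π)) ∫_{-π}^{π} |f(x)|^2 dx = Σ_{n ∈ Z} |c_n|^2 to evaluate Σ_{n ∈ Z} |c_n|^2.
Σ |c_n|^2 = 25π^2/3 + 4

Expand and integrate term by term over [-π, π]:
  ∫ (5x)^2 dx = 25·(2π^3/3); ∫ 2·5·(2)·x dx = 0 (odd integrand); ∫ 2^2 dx = 4·2π.
So (1/(2π)) ∫_{-π}^{π} (5x + 2)^2 dx = 25π^2/3 + 4 = 25π^2/3 + 4.
Parseval ⇒ Σ |c_n|^2 = 25π^2/3 + 4.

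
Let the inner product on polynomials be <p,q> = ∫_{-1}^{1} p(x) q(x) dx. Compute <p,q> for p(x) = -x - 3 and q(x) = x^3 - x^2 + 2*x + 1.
<p,q> = -86/15

Expand the product: p(x)·q(x) = -x^4 - 2*x^3 + x^2 - 7*x - 3.
∫_{-1}^{1} of each monomial x^k gives [2/(k+1) if k even, 0 if k odd]. Integrating term-by-term (or equivalently evaluating the antiderivative F(x) = -x^5/5 - x^4/2 + x^3/3 - 7*x^2/2 - 3*x at the endpoints):
  F(1) − F(−1) = -103/15 − (-17/15) = -86/15.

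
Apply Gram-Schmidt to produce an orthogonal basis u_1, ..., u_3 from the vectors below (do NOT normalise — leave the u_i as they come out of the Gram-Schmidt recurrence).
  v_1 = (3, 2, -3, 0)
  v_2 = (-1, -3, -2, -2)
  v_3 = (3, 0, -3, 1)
Orthogonal basis:
  u_1 = (3, 2, -3, 0)
  u_2 = (-13/22, -30/11, -53/22, -2)
  u_3 = (256/387, -142/129, -28/387, 539/387)

Apply the Gram-Schmidt recurrence
  u_1 = v_1
  u_i = v_i − Σ_{j<i} ((v_i · u_j) / (u_j · u_j)) · u_j.

Step by step this gives:
  u_1 = (3, 2, -3, 0)
  u_2 = (-13/22, -30/11, -53/22, -2)
  u_3 = (256/387, -142/129, -28/387, 539/387)

Orthogonality check:
  u_2 · u_1 = 0 (should be 0)
  u_3 · u_1 = 0 (should be 0)
  u_3 · u_2 = 0 (should be 0)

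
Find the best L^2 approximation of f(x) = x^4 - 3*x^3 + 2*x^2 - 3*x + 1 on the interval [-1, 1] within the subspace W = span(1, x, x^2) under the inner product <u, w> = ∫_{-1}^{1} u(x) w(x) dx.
g(x) = 20*x^2/7 - 24*x/5 + 32/35

The best approximation g ∈ W is the orthogonal projection of f onto W. Writing g = a_0 + a_1 x + a_2 x^2, the coefficients solve the normal equations G · a = b where
  G_{ij} = <φ_i, φ_j> and b_i = <f, φ_i>, with φ_0 = 1, φ_1 = x, φ_2 = x^2.
G =
  [2, 0, 2/3]
  [0, 2/3, 0]
  [2/3, 0, 2/5],
b = (56/15, -16/5, 184/105).
Solving gives a_0 = 32/35, a_1 = -24/5, a_2 = 20/7, so
  g(x) = 20*x^2/7 - 24*x/5 + 32/35.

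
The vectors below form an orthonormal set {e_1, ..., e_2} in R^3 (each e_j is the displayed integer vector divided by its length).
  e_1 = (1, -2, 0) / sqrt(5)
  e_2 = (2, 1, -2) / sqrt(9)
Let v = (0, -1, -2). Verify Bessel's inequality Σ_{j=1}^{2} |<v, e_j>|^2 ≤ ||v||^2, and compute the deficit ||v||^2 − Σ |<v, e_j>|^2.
Σ |<v, e_j>|^2 = 9/5; ||v||^2 = 5; deficit = 16/5

Write each e_j = u_j / sqrt(<u_j, u_j>) where u_j is the displayed integer vector. Then <v, e_j> = <v, u_j> / sqrt(<u_j, u_j>), so |<v, e_j>|^2 = <v, u_j>^2 / <u_j, u_j>.
Coefficients: <v, e_1> = 2/sqrt(5), <v, e_2> = 3/sqrt(9).
Square and sum: Σ |<v, e_j>|^2 = 9/5.
Compute ||v||^2 = v·v = 5.
Deficit = 5 − 9/5 = 16/5 ≥ 0, confirming Bessel's inequality. (The deficit equals ||v − Σ <v,e_j> e_j||^2, the squared distance from v to span{e_j}.)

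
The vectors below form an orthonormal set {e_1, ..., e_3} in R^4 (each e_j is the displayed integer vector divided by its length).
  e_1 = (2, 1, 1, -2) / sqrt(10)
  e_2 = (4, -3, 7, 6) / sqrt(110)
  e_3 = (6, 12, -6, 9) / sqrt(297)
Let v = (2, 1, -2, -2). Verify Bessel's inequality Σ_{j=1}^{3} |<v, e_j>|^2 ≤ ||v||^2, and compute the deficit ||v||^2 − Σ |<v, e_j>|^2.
Σ |<v, e_j>|^2 = 10; ||v||^2 = 13; deficit = 3

Write each e_j = u_j / sqrt(<u_j, u_j>) where u_j is the displayed integer vector. Then <v, e_j> = <v, u_j> / sqrt(<u_j, u_j>), so |<v, e_j>|^2 = <v, u_j>^2 / <u_j, u_j>.
Coefficients: <v, e_1> = 7/sqrt(10), <v, e_2> = -21/sqrt(110), <v, e_3> = 18/sqrt(297).
Square and sum: Σ |<v, e_j>|^2 = 10.
Compute ||v||^2 = v·v = 13.
Deficit = 13 − 10 = 3 ≥ 0, confirming Bessel's inequality. (The deficit equals ||v − Σ <v,e_j> e_j||^2, the squared distance from v to span{e_j}.)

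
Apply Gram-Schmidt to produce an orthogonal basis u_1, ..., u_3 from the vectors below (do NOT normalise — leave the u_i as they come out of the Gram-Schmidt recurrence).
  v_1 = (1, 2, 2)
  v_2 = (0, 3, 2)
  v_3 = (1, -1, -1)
Orthogonal basis:
  u_1 = (1, 2, 2)
  u_2 = (-10/9, 7/9, -2/9)
  u_3 = (6/17, 6/17, -9/17)

Apply the Gram-Schmidt recurrence
  u_1 = v_1
  u_i = v_i − Σ_{j<i} ((v_i · u_j) / (u_j · u_j)) · u_j.

Step by step this gives:
  u_1 = (1, 2, 2)
  u_2 = (-10/9, 7/9, -2/9)
  u_3 = (6/17, 6/17, -9/17)

Orthogonality check:
  u_2 · u_1 = 0 (should be 0)
  u_3 · u_1 = 0 (should be 0)
  u_3 · u_2 = 0 (should be 0)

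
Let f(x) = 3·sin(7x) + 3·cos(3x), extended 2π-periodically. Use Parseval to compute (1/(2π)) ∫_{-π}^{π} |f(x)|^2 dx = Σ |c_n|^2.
Σ |c_n|^2 = 9

Expand |f|^2 and use orthogonality of {sin(nx), cos(mx)} on [-π, π]:
  ∫_{-π}^{π} sin(nx)^2 dx = π, ∫ cos(mx)^2 dx = π, and cross terms integrate to 0.
So ∫_{-π}^{π} f(x)^2 dx = 3^2 · π + 3^2 · π = (9 + 9)π.
Divide by 2π: (9 + 9)/2 = 9.
By Parseval, this equals Σ |c_n|^2.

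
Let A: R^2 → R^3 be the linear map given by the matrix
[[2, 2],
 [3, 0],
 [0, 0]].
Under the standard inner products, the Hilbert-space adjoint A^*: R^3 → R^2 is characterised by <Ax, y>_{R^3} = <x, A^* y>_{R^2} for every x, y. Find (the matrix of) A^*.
A^* = A^T =
[[2, 3, 0],
 [2, 0, 0]]

For real matrices with standard dot products, the defining identity <Ax, y> = <x, A^* y> gives (Ax)^T y = x^T (A^*) y, i.e. x^T A^T y = x^T (A^*) y. Since this holds for all x, y, we must have A^* = A^T. Therefore
A^* =
[[2, 3, 0],
 [2, 0, 0]].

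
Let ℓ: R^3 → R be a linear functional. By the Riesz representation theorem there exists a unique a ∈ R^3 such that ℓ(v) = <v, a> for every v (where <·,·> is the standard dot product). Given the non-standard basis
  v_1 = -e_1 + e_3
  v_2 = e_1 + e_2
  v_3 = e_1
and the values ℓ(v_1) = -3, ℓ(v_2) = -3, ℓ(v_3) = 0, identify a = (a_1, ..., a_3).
a = (0, -3, -3)

Write a = (a_1, ..., a_3) in the standard basis. For each basis vector v_i, ℓ(v_i) = <v_i, a> is a linear equation in the a_j's. Collect the n equations into a matrix system V a = ℓ, where row i of V is v_i (expressed in the standard basis). Since V is invertible (lower-triangular with 1s on the diagonal, up to permutation), solve by back-substitution:
  V =
[[-1, 0, 1],
 [1, 1, 0],
 [1, 0, 0]]
  V a = (-3, -3, 0)
Solving gives a = (0, -3, -3).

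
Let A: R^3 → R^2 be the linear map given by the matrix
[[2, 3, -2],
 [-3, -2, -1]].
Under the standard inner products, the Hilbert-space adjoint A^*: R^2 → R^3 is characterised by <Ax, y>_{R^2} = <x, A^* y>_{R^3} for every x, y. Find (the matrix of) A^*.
A^* = A^T =
[[2, -3],
 [3, -2],
 [-2, -1]]

For real matrices with standard dot products, the defining identity <Ax, y> = <x, A^* y> gives (Ax)^T y = x^T (A^*) y, i.e. x^T A^T y = x^T (A^*) y. Since this holds for all x, y, we must have A^* = A^T. Therefore
A^* =
[[2, -3],
 [3, -2],
 [-2, -1]].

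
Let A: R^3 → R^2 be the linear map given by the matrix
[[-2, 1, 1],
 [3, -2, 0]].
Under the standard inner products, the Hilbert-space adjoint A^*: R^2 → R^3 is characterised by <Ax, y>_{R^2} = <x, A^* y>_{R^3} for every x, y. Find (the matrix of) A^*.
A^* = A^T =
[[-2, 3],
 [1, -2],
 [1, 0]]

For real matrices with standard dot products, the defining identity <Ax, y> = <x, A^* y> gives (Ax)^T y = x^T (A^*) y, i.e. x^T A^T y = x^T (A^*) y. Since this holds for all x, y, we must have A^* = A^T. Therefore
A^* =
[[-2, 3],
 [1, -2],
 [1, 0]].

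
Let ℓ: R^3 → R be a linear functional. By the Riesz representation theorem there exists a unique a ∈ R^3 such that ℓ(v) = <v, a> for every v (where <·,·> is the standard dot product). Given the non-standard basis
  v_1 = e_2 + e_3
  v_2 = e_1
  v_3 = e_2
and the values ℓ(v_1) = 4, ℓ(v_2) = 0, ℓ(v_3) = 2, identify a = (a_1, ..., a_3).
a = (0, 2, 2)

Write a = (a_1, ..., a_3) in the standard basis. For each basis vector v_i, ℓ(v_i) = <v_i, a> is a linear equation in the a_j's. Collect the n equations into a matrix system V a = ℓ, where row i of V is v_i (expressed in the standard basis). Since V is invertible (lower-triangular with 1s on the diagonal, up to permutation), solve by back-substitution:
  V =
[[0, 1, 1],
 [1, 0, 0],
 [0, 1, 0]]
  V a = (4, 0, 2)
Solving gives a = (0, 2, 2).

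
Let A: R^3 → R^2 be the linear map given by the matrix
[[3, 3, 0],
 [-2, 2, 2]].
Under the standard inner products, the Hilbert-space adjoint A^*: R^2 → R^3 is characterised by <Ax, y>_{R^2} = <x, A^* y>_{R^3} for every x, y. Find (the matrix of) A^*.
A^* = A^T =
[[3, -2],
 [3, 2],
 [0, 2]]

For real matrices with standard dot products, the defining identity <Ax, y> = <x, A^* y> gives (Ax)^T y = x^T (A^*) y, i.e. x^T A^T y = x^T (A^*) y. Since this holds for all x, y, we must have A^* = A^T. Therefore
A^* =
[[3, -2],
 [3, 2],
 [0, 2]].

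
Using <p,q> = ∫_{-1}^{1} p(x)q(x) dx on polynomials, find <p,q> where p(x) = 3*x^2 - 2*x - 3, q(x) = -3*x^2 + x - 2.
<p,q> = 136/15

Expand the product: p(x)·q(x) = -9*x^4 + 9*x^3 + x^2 + x + 6.
∫_{-1}^{1} of each monomial x^k gives [2/(k+1) if k even, 0 if k odd]. Integrating term-by-term (or equivalently evaluating the antiderivative F(x) = -9*x^5/5 + 9*x^4/4 + x^3/3 + x^2/2 + 6*x at the endpoints):
  F(1) − F(−1) = 437/60 − (-107/60) = 136/15.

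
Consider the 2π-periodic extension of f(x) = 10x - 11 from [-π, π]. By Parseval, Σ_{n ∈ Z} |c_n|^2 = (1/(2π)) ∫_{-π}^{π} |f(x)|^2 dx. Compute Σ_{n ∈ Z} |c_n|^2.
Σ |c_n|^2 = 100π^2/3 + 121

Expand and integrate term by term over [-π, π]:
  ∫ (10x)^2 dx = 100·(2π^3/3); ∫ 2·10·(-11)·x dx = 0 (odd integrand); ∫ (-11)^2 dx = 121·2π.
So (1/(2π)) ∫_{-π}^{π} (10x - 11)^2 dx = 100π^2/3 + 121 = 100π^2/3 + 121.
Parseval ⇒ Σ |c_n|^2 = 100π^2/3 + 121.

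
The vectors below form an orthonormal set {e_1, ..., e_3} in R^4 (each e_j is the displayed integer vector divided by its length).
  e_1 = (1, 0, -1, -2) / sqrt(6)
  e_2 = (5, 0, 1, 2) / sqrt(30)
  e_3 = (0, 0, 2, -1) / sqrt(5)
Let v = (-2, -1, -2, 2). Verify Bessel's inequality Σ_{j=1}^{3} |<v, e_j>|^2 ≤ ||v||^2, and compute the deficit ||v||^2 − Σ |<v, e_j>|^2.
Σ |<v, e_j>|^2 = 12; ||v||^2 = 13; deficit = 1

Write each e_j = u_j / sqrt(<u_j, u_j>) where u_j is the displayed integer vector. Then <v, e_j> = <v, u_j> / sqrt(<u_j, u_j>), so |<v, e_j>|^2 = <v, u_j>^2 / <u_j, u_j>.
Coefficients: <v, e_1> = -4/sqrt(6), <v, e_2> = -8/sqrt(30), <v, e_3> = -6/sqrt(5).
Square and sum: Σ |<v, e_j>|^2 = 12.
Compute ||v||^2 = v·v = 13.
Deficit = 13 − 12 = 1 ≥ 0, confirming Bessel's inequality. (The deficit equals ||v − Σ <v,e_j> e_j||^2, the squared distance from v to span{e_j}.)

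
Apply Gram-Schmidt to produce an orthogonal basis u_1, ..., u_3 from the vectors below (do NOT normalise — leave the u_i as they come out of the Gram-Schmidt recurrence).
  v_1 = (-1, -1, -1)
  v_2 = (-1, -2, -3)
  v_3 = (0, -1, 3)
Orthogonal basis:
  u_1 = (-1, -1, -1)
  u_2 = (1, 0, -1)
  u_3 = (5/6, -5/3, 5/6)

Apply the Gram-Schmidt recurrence
  u_1 = v_1
  u_i = v_i − Σ_{j<i} ((v_i · u_j) / (u_j · u_j)) · u_j.

Step by step this gives:
  u_1 = (-1, -1, -1)
  u_2 = (1, 0, -1)
  u_3 = (5/6, -5/3, 5/6)

Orthogonality check:
  u_2 · u_1 = 0 (should be 0)
  u_3 · u_1 = 0 (should be 0)
  u_3 · u_2 = 0 (should be 0)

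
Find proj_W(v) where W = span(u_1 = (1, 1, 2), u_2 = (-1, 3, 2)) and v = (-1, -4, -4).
proj_W(v) = (-2/3, -11/3, -13/3)

Set up U = [u_1 | ... | u_2] ∈ R^(3×2). The projector onto W = col(U) is P = U (U^T U)^(-1) U^T.
Compute U^T U =
  [6, 6]
  [6, 14],
and U^T v = (-13, -19).
Solve U^T U · c = U^T v for the coefficients: c = (-17/12, -3/4). The projection is proj_W(v) = U c.
Check: (v - proj_W(v)) · u_1 = 0  (should be 0).
Check: (v - proj_W(v)) · u_2 = 0  (should be 0).
Result: proj_W(v) = (-2/3, -11/3, -13/3).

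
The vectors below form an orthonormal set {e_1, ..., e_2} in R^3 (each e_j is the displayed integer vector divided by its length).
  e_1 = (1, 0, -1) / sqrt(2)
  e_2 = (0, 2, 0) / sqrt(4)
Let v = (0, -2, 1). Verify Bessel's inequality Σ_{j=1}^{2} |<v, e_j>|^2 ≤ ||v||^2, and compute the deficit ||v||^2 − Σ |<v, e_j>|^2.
Σ |<v, e_j>|^2 = 9/2; ||v||^2 = 5; deficit = 1/2

Write each e_j = u_j / sqrt(<u_j, u_j>) where u_j is the displayed integer vector. Then <v, e_j> = <v, u_j> / sqrt(<u_j, u_j>), so |<v, e_j>|^2 = <v, u_j>^2 / <u_j, u_j>.
Coefficients: <v, e_1> = -1/sqrt(2), <v, e_2> = -4/sqrt(4).
Square and sum: Σ |<v, e_j>|^2 = 9/2.
Compute ||v||^2 = v·v = 5.
Deficit = 5 − 9/2 = 1/2 ≥ 0, confirming Bessel's inequality. (The deficit equals ||v − Σ <v,e_j> e_j||^2, the squared distance from v to span{e_j}.)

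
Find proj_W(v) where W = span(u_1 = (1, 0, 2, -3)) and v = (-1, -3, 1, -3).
proj_W(v) = (5/7, 0, 10/7, -15/7)

Set up U = [u_1 | ... | u_1] ∈ R^(4×1). The projector onto W = col(U) is P = U (U^T U)^(-1) U^T.
Compute U^T U =
  [14],
and U^T v = (10).
Solve U^T U · c = U^T v for the coefficients: c = (5/7). The projection is proj_W(v) = U c.
Check: (v - proj_W(v)) · u_1 = 0  (should be 0).
Result: proj_W(v) = (5/7, 0, 10/7, -15/7).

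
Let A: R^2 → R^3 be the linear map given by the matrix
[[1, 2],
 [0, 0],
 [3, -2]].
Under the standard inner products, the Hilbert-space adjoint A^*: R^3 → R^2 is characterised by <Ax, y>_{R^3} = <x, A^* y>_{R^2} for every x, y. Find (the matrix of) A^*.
A^* = A^T =
[[1, 0, 3],
 [2, 0, -2]]

For real matrices with standard dot products, the defining identity <Ax, y> = <x, A^* y> gives (Ax)^T y = x^T (A^*) y, i.e. x^T A^T y = x^T (A^*) y. Since this holds for all x, y, we must have A^* = A^T. Therefore
A^* =
[[1, 0, 3],
 [2, 0, -2]].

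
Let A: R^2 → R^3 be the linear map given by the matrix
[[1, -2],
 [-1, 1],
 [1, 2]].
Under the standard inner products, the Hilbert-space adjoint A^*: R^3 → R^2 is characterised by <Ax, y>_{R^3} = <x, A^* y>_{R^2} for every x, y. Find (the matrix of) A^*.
A^* = A^T =
[[1, -1, 1],
 [-2, 1, 2]]

For real matrices with standard dot products, the defining identity <Ax, y> = <x, A^* y> gives (Ax)^T y = x^T (A^*) y, i.e. x^T A^T y = x^T (A^*) y. Since this holds for all x, y, we must have A^* = A^T. Therefore
A^* =
[[1, -1, 1],
 [-2, 1, 2]].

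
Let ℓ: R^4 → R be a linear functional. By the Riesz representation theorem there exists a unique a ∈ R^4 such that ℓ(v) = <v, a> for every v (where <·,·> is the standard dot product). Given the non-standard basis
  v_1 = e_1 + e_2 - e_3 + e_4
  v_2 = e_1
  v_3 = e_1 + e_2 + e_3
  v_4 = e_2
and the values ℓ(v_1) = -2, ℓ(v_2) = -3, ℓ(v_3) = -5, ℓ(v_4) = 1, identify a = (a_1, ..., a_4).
a = (-3, 1, -3, -3)

Write a = (a_1, ..., a_4) in the standard basis. For each basis vector v_i, ℓ(v_i) = <v_i, a> is a linear equation in the a_j's. Collect the n equations into a matrix system V a = ℓ, where row i of V is v_i (expressed in the standard basis). Since V is invertible (lower-triangular with 1s on the diagonal, up to permutation), solve by back-substitution:
  V =
[[1, 1, -1, 1],
 [1, 0, 0, 0],
 [1, 1, 1, 0],
 [0, 1, 0, 0]]
  V a = (-2, -3, -5, 1)
Solving gives a = (-3, 1, -3, -3).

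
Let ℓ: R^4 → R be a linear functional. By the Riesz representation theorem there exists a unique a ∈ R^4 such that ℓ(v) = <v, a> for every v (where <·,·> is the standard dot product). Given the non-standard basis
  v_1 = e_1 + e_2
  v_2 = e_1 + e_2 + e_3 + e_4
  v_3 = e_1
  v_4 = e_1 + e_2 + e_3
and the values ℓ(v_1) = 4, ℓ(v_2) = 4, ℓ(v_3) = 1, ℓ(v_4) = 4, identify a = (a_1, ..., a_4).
a = (1, 3, 0, 0)

Write a = (a_1, ..., a_4) in the standard basis. For each basis vector v_i, ℓ(v_i) = <v_i, a> is a linear equation in the a_j's. Collect the n equations into a matrix system V a = ℓ, where row i of V is v_i (expressed in the standard basis). Since V is invertible (lower-triangular with 1s on the diagonal, up to permutation), solve by back-substitution:
  V =
[[1, 1, 0, 0],
 [1, 1, 1, 1],
 [1, 0, 0, 0],
 [1, 1, 1, 0]]
  V a = (4, 4, 1, 4)
Solving gives a = (1, 3, 0, 0).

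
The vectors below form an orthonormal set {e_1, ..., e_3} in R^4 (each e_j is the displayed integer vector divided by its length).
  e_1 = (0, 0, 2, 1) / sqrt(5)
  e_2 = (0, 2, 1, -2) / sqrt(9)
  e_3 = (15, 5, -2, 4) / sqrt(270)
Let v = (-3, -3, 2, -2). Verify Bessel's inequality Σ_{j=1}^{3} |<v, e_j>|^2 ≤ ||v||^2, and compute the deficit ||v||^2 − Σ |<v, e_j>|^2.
Σ |<v, e_j>|^2 = 20; ||v||^2 = 26; deficit = 6

Write each e_j = u_j / sqrt(<u_j, u_j>) where u_j is the displayed integer vector. Then <v, e_j> = <v, u_j> / sqrt(<u_j, u_j>), so |<v, e_j>|^2 = <v, u_j>^2 / <u_j, u_j>.
Coefficients: <v, e_1> = 2/sqrt(5), <v, e_2> = 0/sqrt(9), <v, e_3> = -72/sqrt(270).
Square and sum: Σ |<v, e_j>|^2 = 20.
Compute ||v||^2 = v·v = 26.
Deficit = 26 − 20 = 6 ≥ 0, confirming Bessel's inequality. (The deficit equals ||v − Σ <v,e_j> e_j||^2, the squared distance from v to span{e_j}.)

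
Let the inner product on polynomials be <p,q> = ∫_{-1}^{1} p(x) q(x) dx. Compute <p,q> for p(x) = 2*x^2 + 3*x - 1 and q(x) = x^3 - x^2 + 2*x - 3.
<p,q> = 106/15

Expand the product: p(x)·q(x) = 2*x^5 + x^4 + x^2 - 11*x + 3.
∫_{-1}^{1} of each monomial x^k gives [2/(k+1) if k even, 0 if k odd]. Integrating term-by-term (or equivalently evaluating the antiderivative F(x) = x^6/3 + x^5/5 + x^3/3 - 11*x^2/2 + 3*x at the endpoints):
  F(1) − F(−1) = -49/30 − (-87/10) = 106/15.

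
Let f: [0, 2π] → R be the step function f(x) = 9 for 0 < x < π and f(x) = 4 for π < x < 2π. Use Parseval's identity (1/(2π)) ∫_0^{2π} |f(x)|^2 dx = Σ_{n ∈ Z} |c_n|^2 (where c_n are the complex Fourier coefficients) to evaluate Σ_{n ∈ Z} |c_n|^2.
Σ |c_n|^2 = 97/2

Parseval equates the L^2 energy of f (normalised by 1/(2π)) with the ℓ^2 sum of its Fourier coefficients: (1/(2π)) ∫_0^{2π} |f|^2 = Σ |c_n|^2.
Compute the left side: (1/(2π)) [∫_0^π 9^2 dx + ∫_π^{2π} 4^2 dx] = (1/(2π)) · (81π + 16π) = (81 + 16)/2 = 97/2.
So Σ_{n ∈ Z} |c_n|^2 = 97/2.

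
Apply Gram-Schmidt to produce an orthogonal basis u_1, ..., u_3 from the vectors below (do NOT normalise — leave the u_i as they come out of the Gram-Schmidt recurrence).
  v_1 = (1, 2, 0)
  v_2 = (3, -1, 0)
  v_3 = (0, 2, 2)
Orthogonal basis:
  u_1 = (1, 2, 0)
  u_2 = (14/5, -7/5, 0)
  u_3 = (0, 0, 2)

Apply the Gram-Schmidt recurrence
  u_1 = v_1
  u_i = v_i − Σ_{j<i} ((v_i · u_j) / (u_j · u_j)) · u_j.

Step by step this gives:
  u_1 = (1, 2, 0)
  u_2 = (14/5, -7/5, 0)
  u_3 = (0, 0, 2)

Orthogonality check:
  u_2 · u_1 = 0 (should be 0)
  u_3 · u_1 = 0 (should be 0)
  u_3 · u_2 = 0 (should be 0)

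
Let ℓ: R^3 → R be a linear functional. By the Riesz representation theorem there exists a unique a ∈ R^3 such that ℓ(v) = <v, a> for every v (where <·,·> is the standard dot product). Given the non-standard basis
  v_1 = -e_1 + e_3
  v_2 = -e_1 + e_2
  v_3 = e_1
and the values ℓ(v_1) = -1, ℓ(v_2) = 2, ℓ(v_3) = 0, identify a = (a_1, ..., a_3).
a = (0, 2, -1)

Write a = (a_1, ..., a_3) in the standard basis. For each basis vector v_i, ℓ(v_i) = <v_i, a> is a linear equation in the a_j's. Collect the n equations into a matrix system V a = ℓ, where row i of V is v_i (expressed in the standard basis). Since V is invertible (lower-triangular with 1s on the diagonal, up to permutation), solve by back-substitution:
  V =
[[-1, 0, 1],
 [-1, 1, 0],
 [1, 0, 0]]
  V a = (-1, 2, 0)
Solving gives a = (0, 2, -1).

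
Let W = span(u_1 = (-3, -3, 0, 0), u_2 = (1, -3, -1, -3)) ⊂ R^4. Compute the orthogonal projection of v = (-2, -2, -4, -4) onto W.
proj_W(v) = (-2/9, -34/9, -8/9, -8/3)

Set up U = [u_1 | ... | u_2] ∈ R^(4×2). The projector onto W = col(U) is P = U (U^T U)^(-1) U^T.
Compute U^T U =
  [18, 6]
  [6, 20],
and U^T v = (12, 20).
Solve U^T U · c = U^T v for the coefficients: c = (10/27, 8/9). The projection is proj_W(v) = U c.
Check: (v - proj_W(v)) · u_1 = 0  (should be 0).
Check: (v - proj_W(v)) · u_2 = 0  (should be 0).
Result: proj_W(v) = (-2/9, -34/9, -8/9, -8/3).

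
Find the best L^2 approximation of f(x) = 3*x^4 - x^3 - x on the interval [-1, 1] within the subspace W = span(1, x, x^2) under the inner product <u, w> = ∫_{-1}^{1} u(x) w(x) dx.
g(x) = 18*x^2/7 - 8*x/5 - 9/35

The best approximation g ∈ W is the orthogonal projection of f onto W. Writing g = a_0 + a_1 x + a_2 x^2, the coefficients solve the normal equations G · a = b where
  G_{ij} = <φ_i, φ_j> and b_i = <f, φ_i>, with φ_0 = 1, φ_1 = x, φ_2 = x^2.
G =
  [2, 0, 2/3]
  [0, 2/3, 0]
  [2/3, 0, 2/5],
b = (6/5, -16/15, 6/7).
Solving gives a_0 = -9/35, a_1 = -8/5, a_2 = 18/7, so
  g(x) = 18*x^2/7 - 8*x/5 - 9/35.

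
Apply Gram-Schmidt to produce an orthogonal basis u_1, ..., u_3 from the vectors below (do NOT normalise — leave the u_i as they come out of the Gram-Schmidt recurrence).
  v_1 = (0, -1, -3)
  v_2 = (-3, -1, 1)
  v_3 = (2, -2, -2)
Orthogonal basis:
  u_1 = (0, -1, -3)
  u_2 = (-3, -6/5, 2/5)
  u_3 = (40/53, -90/53, 30/53)

Apply the Gram-Schmidt recurrence
  u_1 = v_1
  u_i = v_i − Σ_{j<i} ((v_i · u_j) / (u_j · u_j)) · u_j.

Step by step this gives:
  u_1 = (0, -1, -3)
  u_2 = (-3, -6/5, 2/5)
  u_3 = (40/53, -90/53, 30/53)

Orthogonality check:
  u_2 · u_1 = 0 (should be 0)
  u_3 · u_1 = 0 (should be 0)
  u_3 · u_2 = 0 (should be 0)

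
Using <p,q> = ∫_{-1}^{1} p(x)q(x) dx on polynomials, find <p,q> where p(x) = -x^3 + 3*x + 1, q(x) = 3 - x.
<p,q> = 22/5

Expand the product: p(x)·q(x) = x^4 - 3*x^3 - 3*x^2 + 8*x + 3.
∫_{-1}^{1} of each monomial x^k gives [2/(k+1) if k even, 0 if k odd]. Integrating term-by-term (or equivalently evaluating the antiderivative F(x) = x^5/5 - 3*x^4/4 - x^3 + 4*x^2 + 3*x at the endpoints):
  F(1) − F(−1) = 109/20 − (21/20) = 22/5.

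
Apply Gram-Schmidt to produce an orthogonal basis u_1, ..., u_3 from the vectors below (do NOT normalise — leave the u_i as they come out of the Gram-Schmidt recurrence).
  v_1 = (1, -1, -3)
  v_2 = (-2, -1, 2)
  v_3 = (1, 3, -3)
Orthogonal basis:
  u_1 = (1, -1, -3)
  u_2 = (-15/11, -18/11, 1/11)
  u_3 = (-8/5, 32/25, -24/25)

Apply the Gram-Schmidt recurrence
  u_1 = v_1
  u_i = v_i − Σ_{j<i} ((v_i · u_j) / (u_j · u_j)) · u_j.

Step by step this gives:
  u_1 = (1, -1, -3)
  u_2 = (-15/11, -18/11, 1/11)
  u_3 = (-8/5, 32/25, -24/25)

Orthogonality check:
  u_2 · u_1 = 0 (should be 0)
  u_3 · u_1 = 0 (should be 0)
  u_3 · u_2 = 0 (should be 0)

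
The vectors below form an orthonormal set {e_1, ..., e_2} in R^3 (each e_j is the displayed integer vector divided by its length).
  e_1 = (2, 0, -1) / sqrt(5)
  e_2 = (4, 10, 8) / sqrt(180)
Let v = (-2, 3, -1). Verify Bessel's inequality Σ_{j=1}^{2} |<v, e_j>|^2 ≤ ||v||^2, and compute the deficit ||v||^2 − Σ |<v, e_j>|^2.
Σ |<v, e_j>|^2 = 26/9; ||v||^2 = 14; deficit = 100/9

Write each e_j = u_j / sqrt(<u_j, u_j>) where u_j is the displayed integer vector. Then <v, e_j> = <v, u_j> / sqrt(<u_j, u_j>), so |<v, e_j>|^2 = <v, u_j>^2 / <u_j, u_j>.
Coefficients: <v, e_1> = -3/sqrt(5), <v, e_2> = 14/sqrt(180).
Square and sum: Σ |<v, e_j>|^2 = 26/9.
Compute ||v||^2 = v·v = 14.
Deficit = 14 − 26/9 = 100/9 ≥ 0, confirming Bessel's inequality. (The deficit equals ||v − Σ <v,e_j> e_j||^2, the squared distance from v to span{e_j}.)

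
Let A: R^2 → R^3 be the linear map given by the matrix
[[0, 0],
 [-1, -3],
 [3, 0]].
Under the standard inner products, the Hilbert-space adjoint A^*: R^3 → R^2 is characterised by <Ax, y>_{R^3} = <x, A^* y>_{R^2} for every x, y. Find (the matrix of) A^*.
A^* = A^T =
[[0, -1, 3],
 [0, -3, 0]]

For real matrices with standard dot products, the defining identity <Ax, y> = <x, A^* y> gives (Ax)^T y = x^T (A^*) y, i.e. x^T A^T y = x^T (A^*) y. Since this holds for all x, y, we must have A^* = A^T. Therefore
A^* =
[[0, -1, 3],
 [0, -3, 0]].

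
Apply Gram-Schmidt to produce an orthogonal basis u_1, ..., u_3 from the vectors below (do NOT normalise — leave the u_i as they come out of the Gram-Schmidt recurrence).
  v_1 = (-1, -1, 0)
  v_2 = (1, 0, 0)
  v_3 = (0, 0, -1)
Orthogonal basis:
  u_1 = (-1, -1, 0)
  u_2 = (1/2, -1/2, 0)
  u_3 = (0, 0, -1)

Apply the Gram-Schmidt recurrence
  u_1 = v_1
  u_i = v_i − Σ_{j<i} ((v_i · u_j) / (u_j · u_j)) · u_j.

Step by step this gives:
  u_1 = (-1, -1, 0)
  u_2 = (1/2, -1/2, 0)
  u_3 = (0, 0, -1)

Orthogonality check:
  u_2 · u_1 = 0 (should be 0)
  u_3 · u_1 = 0 (should be 0)
  u_3 · u_2 = 0 (should be 0)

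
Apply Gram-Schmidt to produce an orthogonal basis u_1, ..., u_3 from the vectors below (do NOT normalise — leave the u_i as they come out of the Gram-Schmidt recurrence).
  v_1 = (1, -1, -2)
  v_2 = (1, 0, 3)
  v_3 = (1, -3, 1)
Orthogonal basis:
  u_1 = (1, -1, -2)
  u_2 = (11/6, -5/6, 4/3)
  u_3 = (-39/35, -13/7, 13/35)

Apply the Gram-Schmidt recurrence
  u_1 = v_1
  u_i = v_i − Σ_{j<i} ((v_i · u_j) / (u_j · u_j)) · u_j.

Step by step this gives:
  u_1 = (1, -1, -2)
  u_2 = (11/6, -5/6, 4/3)
  u_3 = (-39/35, -13/7, 13/35)

Orthogonality check:
  u_2 · u_1 = 0 (should be 0)
  u_3 · u_1 = 0 (should be 0)
  u_3 · u_2 = 0 (should be 0)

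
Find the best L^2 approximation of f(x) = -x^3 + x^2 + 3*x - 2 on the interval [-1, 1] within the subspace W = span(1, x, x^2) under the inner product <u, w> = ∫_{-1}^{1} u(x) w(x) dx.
g(x) = x^2 + 12*x/5 - 2

The best approximation g ∈ W is the orthogonal projection of f onto W. Writing g = a_0 + a_1 x + a_2 x^2, the coefficients solve the normal equations G · a = b where
  G_{ij} = <φ_i, φ_j> and b_i = <f, φ_i>, with φ_0 = 1, φ_1 = x, φ_2 = x^2.
G =
  [2, 0, 2/3]
  [0, 2/3, 0]
  [2/3, 0, 2/5],
b = (-10/3, 8/5, -14/15).
Solving gives a_0 = -2, a_1 = 12/5, a_2 = 1, so
  g(x) = x^2 + 12*x/5 - 2.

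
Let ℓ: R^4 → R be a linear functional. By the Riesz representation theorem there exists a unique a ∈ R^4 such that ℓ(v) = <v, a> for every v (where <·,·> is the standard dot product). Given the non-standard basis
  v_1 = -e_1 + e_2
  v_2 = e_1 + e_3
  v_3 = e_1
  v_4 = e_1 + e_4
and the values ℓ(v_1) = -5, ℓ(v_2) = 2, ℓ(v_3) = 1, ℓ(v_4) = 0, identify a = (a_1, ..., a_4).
a = (1, -4, 1, -1)

Write a = (a_1, ..., a_4) in the standard basis. For each basis vector v_i, ℓ(v_i) = <v_i, a> is a linear equation in the a_j's. Collect the n equations into a matrix system V a = ℓ, where row i of V is v_i (expressed in the standard basis). Since V is invertible (lower-triangular with 1s on the diagonal, up to permutation), solve by back-substitution:
  V =
[[-1, 1, 0, 0],
 [1, 0, 1, 0],
 [1, 0, 0, 0],
 [1, 0, 0, 1]]
  V a = (-5, 2, 1, 0)
Solving gives a = (1, -4, 1, -1).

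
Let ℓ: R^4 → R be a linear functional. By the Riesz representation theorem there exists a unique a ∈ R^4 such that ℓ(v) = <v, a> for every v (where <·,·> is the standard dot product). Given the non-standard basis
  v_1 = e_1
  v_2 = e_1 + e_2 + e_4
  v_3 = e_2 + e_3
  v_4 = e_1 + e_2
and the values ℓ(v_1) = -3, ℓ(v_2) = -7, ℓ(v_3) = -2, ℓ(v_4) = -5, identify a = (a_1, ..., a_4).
a = (-3, -2, 0, -2)

Write a = (a_1, ..., a_4) in the standard basis. For each basis vector v_i, ℓ(v_i) = <v_i, a> is a linear equation in the a_j's. Collect the n equations into a matrix system V a = ℓ, where row i of V is v_i (expressed in the standard basis). Since V is invertible (lower-triangular with 1s on the diagonal, up to permutation), solve by back-substitution:
  V =
[[1, 0, 0, 0],
 [1, 1, 0, 1],
 [0, 1, 1, 0],
 [1, 1, 0, 0]]
  V a = (-3, -7, -2, -5)
Solving gives a = (-3, -2, 0, -2).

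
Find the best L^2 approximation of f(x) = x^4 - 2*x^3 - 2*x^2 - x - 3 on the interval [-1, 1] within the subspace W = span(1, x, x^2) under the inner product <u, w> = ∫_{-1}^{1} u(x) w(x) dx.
g(x) = -8*x^2/7 - 11*x/5 - 108/35

The best approximation g ∈ W is the orthogonal projection of f onto W. Writing g = a_0 + a_1 x + a_2 x^2, the coefficients solve the normal equations G · a = b where
  G_{ij} = <φ_i, φ_j> and b_i = <f, φ_i>, with φ_0 = 1, φ_1 = x, φ_2 = x^2.
G =
  [2, 0, 2/3]
  [0, 2/3, 0]
  [2/3, 0, 2/5],
b = (-104/15, -22/15, -88/35).
Solving gives a_0 = -108/35, a_1 = -11/5, a_2 = -8/7, so
  g(x) = -8*x^2/7 - 11*x/5 - 108/35.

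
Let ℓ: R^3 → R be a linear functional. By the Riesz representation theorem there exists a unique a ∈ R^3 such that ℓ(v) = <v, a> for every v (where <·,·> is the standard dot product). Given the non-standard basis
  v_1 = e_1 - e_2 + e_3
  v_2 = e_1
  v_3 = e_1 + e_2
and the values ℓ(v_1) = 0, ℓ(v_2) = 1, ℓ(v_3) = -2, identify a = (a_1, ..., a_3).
a = (1, -3, -4)

Write a = (a_1, ..., a_3) in the standard basis. For each basis vector v_i, ℓ(v_i) = <v_i, a> is a linear equation in the a_j's. Collect the n equations into a matrix system V a = ℓ, where row i of V is v_i (expressed in the standard basis). Since V is invertible (lower-triangular with 1s on the diagonal, up to permutation), solve by back-substitution:
  V =
[[1, -1, 1],
 [1, 0, 0],
 [1, 1, 0]]
  V a = (0, 1, -2)
Solving gives a = (1, -3, -4).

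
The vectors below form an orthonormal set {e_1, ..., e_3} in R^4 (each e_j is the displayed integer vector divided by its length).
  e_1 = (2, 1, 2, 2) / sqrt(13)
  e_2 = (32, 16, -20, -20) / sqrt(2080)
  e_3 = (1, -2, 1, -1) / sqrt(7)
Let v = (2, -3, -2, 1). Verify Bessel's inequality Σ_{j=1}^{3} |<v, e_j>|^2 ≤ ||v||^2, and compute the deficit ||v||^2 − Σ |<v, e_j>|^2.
Σ |<v, e_j>|^2 = 299/70; ||v||^2 = 18; deficit = 961/70

Write each e_j = u_j / sqrt(<u_j, u_j>) where u_j is the displayed integer vector. Then <v, e_j> = <v, u_j> / sqrt(<u_j, u_j>), so |<v, e_j>|^2 = <v, u_j>^2 / <u_j, u_j>.
Coefficients: <v, e_1> = -1/sqrt(13), <v, e_2> = 36/sqrt(2080), <v, e_3> = 5/sqrt(7).
Square and sum: Σ |<v, e_j>|^2 = 299/70.
Compute ||v||^2 = v·v = 18.
Deficit = 18 − 299/70 = 961/70 ≥ 0, confirming Bessel's inequality. (The deficit equals ||v − Σ <v,e_j> e_j||^2, the squared distance from v to span{e_j}.)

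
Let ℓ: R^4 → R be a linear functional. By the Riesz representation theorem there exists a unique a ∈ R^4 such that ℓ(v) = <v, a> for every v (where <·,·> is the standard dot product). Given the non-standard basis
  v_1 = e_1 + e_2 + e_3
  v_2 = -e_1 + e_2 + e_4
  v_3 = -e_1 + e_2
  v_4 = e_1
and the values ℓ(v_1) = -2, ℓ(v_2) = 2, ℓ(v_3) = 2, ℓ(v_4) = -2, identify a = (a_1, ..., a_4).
a = (-2, 0, 0, 0)

Write a = (a_1, ..., a_4) in the standard basis. For each basis vector v_i, ℓ(v_i) = <v_i, a> is a linear equation in the a_j's. Collect the n equations into a matrix system V a = ℓ, where row i of V is v_i (expressed in the standard basis). Since V is invertible (lower-triangular with 1s on the diagonal, up to permutation), solve by back-substitution:
  V =
[[1, 1, 1, 0],
 [-1, 1, 0, 1],
 [-1, 1, 0, 0],
 [1, 0, 0, 0]]
  V a = (-2, 2, 2, -2)
Solving gives a = (-2, 0, 0, 0).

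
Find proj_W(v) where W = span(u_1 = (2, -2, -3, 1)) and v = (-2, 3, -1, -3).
proj_W(v) = (-10/9, 10/9, 5/3, -5/9)

Set up U = [u_1 | ... | u_1] ∈ R^(4×1). The projector onto W = col(U) is P = U (U^T U)^(-1) U^T.
Compute U^T U =
  [18],
and U^T v = (-10).
Solve U^T U · c = U^T v for the coefficients: c = (-5/9). The projection is proj_W(v) = U c.
Check: (v - proj_W(v)) · u_1 = 0  (should be 0).
Result: proj_W(v) = (-10/9, 10/9, 5/3, -5/9).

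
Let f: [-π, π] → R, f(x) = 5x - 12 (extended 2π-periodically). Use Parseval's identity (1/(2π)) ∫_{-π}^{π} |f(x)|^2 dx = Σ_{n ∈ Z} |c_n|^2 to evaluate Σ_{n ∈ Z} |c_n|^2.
Σ |c_n|^2 = 25π^2/3 + 144

Expand and integrate term by term over [-π, π]:
  ∫ (5x)^2 dx = 25·(2π^3/3); ∫ 2·5·(-12)·x dx = 0 (odd integrand); ∫ (-12)^2 dx = 144·2π.
So (1/(2π)) ∫_{-π}^{π} (5x - 12)^2 dx = 25π^2/3 + 144 = 25π^2/3 + 144.
Parseval ⇒ Σ |c_n|^2 = 25π^2/3 + 144.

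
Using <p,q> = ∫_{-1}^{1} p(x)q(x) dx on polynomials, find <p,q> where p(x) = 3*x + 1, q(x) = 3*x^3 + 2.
<p,q> = 38/5

Expand the product: p(x)·q(x) = 9*x^4 + 3*x^3 + 6*x + 2.
∫_{-1}^{1} of each monomial x^k gives [2/(k+1) if k even, 0 if k odd]. Integrating term-by-term (or equivalently evaluating the antiderivative F(x) = 9*x^5/5 + 3*x^4/4 + 3*x^2 + 2*x at the endpoints):
  F(1) − F(−1) = 151/20 − (-1/20) = 38/5.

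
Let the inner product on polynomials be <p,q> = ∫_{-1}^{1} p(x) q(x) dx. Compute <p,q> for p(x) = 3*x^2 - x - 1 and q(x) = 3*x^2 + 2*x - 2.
<p,q> = 4/15

Expand the product: p(x)·q(x) = 9*x^4 + 3*x^3 - 11*x^2 + 2.
∫_{-1}^{1} of each monomial x^k gives [2/(k+1) if k even, 0 if k odd]. Integrating term-by-term (or equivalently evaluating the antiderivative F(x) = 9*x^5/5 + 3*x^4/4 - 11*x^3/3 + 2*x at the endpoints):
  F(1) − F(−1) = 53/60 − (37/60) = 4/15.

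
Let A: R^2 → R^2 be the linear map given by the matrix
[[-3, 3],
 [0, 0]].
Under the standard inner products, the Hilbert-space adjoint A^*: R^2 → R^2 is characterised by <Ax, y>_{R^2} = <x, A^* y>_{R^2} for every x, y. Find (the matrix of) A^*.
A^* = A^T =
[[-3, 0],
 [3, 0]]

For real matrices with standard dot products, the defining identity <Ax, y> = <x, A^* y> gives (Ax)^T y = x^T (A^*) y, i.e. x^T A^T y = x^T (A^*) y. Since this holds for all x, y, we must have A^* = A^T. Therefore
A^* =
[[-3, 0],
 [3, 0]].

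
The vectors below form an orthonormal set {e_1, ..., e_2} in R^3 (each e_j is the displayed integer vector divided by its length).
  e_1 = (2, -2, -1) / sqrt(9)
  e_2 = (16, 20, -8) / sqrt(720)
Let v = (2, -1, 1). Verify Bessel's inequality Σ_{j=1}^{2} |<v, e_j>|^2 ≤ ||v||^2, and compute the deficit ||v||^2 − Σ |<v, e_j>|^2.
Σ |<v, e_j>|^2 = 14/5; ||v||^2 = 6; deficit = 16/5

Write each e_j = u_j / sqrt(<u_j, u_j>) where u_j is the displayed integer vector. Then <v, e_j> = <v, u_j> / sqrt(<u_j, u_j>), so |<v, e_j>|^2 = <v, u_j>^2 / <u_j, u_j>.
Coefficients: <v, e_1> = 5/sqrt(9), <v, e_2> = 4/sqrt(720).
Square and sum: Σ |<v, e_j>|^2 = 14/5.
Compute ||v||^2 = v·v = 6.
Deficit = 6 − 14/5 = 16/5 ≥ 0, confirming Bessel's inequality. (The deficit equals ||v − Σ <v,e_j> e_j||^2, the squared distance from v to span{e_j}.)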